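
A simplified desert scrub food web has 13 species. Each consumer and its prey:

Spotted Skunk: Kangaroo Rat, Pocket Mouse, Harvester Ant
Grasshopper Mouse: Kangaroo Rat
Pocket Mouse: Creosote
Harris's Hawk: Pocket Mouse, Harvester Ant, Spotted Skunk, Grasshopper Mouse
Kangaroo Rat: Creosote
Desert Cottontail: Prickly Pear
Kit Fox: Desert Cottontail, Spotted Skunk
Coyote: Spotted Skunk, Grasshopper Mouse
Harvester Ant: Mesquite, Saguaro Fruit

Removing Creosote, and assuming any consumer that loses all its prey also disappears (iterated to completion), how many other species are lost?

Remove Creosote.
Round 1: Kangaroo Rat (all prey gone), Pocket Mouse (all prey gone) → extinct.
Round 2: Grasshopper Mouse (all prey gone) → extinct.
No further losses. Total secondary extinctions: 3.

3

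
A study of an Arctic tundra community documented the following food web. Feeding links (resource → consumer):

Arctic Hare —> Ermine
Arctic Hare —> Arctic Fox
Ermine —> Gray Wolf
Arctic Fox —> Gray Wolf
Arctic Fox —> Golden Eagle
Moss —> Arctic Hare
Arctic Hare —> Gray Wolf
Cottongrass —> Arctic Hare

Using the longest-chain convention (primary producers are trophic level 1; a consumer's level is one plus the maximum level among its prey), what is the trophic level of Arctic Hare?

Moss is a producer → level 1.
Arctic Hare eats Moss (level 1); other prey at levels: Cottongrass 1 → level 2.

Trophic level 2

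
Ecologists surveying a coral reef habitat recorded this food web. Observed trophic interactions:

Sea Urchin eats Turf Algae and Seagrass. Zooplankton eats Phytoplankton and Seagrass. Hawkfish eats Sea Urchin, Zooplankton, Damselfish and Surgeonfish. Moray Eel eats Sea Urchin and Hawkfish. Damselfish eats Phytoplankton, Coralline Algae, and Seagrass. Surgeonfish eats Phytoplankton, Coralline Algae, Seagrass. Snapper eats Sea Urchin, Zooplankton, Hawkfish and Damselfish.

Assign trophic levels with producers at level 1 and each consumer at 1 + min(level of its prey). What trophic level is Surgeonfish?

Trophic level 2

Phytoplankton is a producer → level 1.
Surgeonfish eats Phytoplankton → level 2.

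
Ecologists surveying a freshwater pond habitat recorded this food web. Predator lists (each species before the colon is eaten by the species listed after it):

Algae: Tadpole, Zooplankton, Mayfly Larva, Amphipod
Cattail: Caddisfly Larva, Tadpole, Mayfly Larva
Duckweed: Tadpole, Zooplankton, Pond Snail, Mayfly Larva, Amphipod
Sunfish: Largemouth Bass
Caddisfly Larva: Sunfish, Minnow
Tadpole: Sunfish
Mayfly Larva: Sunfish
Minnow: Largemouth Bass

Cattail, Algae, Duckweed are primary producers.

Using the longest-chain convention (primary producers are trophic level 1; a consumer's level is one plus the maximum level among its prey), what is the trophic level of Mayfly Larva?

Cattail is a producer → level 1.
Mayfly Larva eats Cattail (level 1); other prey at levels: Algae 1, Duckweed 1 → level 2.

Trophic level 2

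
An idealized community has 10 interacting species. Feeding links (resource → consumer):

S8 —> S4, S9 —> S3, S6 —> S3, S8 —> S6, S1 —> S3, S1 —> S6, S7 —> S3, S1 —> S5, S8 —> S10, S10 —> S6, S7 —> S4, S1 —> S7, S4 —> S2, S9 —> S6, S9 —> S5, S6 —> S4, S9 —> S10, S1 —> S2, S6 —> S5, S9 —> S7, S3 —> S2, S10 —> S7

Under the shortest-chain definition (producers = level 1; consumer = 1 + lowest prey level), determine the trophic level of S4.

S8 is a producer → level 1.
S4 eats S8 → level 2.

Trophic level 2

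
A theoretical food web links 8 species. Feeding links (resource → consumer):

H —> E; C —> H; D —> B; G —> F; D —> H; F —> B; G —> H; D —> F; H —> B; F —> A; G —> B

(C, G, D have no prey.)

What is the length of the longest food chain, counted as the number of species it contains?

One longest chain: C → H → B.
It has 3 species and 2 links.

3 species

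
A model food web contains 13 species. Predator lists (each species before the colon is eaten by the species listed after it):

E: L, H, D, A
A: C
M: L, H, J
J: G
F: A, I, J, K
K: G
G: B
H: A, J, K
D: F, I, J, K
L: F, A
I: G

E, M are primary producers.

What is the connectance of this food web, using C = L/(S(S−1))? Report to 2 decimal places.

C = 0.16

The web has S = 13 species and L = 25 feeding links.
C = L / (S(S−1)) = 25 / 156 = 0.1603 ≈ 0.16.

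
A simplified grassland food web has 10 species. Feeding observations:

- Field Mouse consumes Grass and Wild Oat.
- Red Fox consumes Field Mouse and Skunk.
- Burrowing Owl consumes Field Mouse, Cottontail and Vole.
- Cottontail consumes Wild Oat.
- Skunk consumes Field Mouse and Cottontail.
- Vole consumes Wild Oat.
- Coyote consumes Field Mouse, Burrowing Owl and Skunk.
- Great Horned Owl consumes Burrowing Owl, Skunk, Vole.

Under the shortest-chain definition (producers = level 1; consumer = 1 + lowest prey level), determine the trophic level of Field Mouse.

Wild Oat is a producer → level 1.
Field Mouse eats Wild Oat → level 2.

Trophic level 2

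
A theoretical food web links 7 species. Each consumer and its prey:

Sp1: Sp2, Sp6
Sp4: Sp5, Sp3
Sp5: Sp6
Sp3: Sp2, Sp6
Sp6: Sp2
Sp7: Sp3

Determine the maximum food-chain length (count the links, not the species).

3 links

One longest chain: Sp2 → Sp6 → Sp5 → Sp4.
It has 4 species and 3 links.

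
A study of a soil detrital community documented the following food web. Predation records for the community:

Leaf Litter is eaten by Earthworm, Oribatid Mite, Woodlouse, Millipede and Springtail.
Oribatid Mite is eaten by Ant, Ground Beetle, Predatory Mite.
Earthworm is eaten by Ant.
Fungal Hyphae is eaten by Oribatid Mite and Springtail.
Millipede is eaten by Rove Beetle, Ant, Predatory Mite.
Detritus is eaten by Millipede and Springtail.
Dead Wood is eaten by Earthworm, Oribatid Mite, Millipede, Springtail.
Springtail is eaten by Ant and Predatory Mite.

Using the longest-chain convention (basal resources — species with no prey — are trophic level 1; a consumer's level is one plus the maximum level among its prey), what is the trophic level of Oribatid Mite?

Trophic level 2

Dead Wood has no prey (basal) → level 1.
Oribatid Mite eats Dead Wood (level 1); other prey at levels: Fungal Hyphae 1, Leaf Litter 1 → level 2.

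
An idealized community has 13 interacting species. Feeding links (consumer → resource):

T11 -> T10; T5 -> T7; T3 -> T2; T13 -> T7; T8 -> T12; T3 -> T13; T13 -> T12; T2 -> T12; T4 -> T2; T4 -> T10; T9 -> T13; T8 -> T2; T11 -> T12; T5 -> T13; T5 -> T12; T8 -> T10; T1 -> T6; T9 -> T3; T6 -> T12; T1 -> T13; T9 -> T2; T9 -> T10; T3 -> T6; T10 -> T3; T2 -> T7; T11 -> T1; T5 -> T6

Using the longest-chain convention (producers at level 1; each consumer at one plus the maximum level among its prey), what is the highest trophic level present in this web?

5

Producers (level 1): T7, T12.
T12 → T6 → T3 → T10 → T4 gives T4 level 5.
No species has a prey at level 5, so no species reaches level 6.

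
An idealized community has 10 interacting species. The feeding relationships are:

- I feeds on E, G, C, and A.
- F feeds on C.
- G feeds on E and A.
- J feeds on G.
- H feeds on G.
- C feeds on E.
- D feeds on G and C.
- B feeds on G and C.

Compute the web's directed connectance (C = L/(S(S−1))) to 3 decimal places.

The web has S = 10 species and L = 14 feeding links.
C = L / (S(S−1)) = 14 / 90 = 0.1556 ≈ 0.156.

C = 0.156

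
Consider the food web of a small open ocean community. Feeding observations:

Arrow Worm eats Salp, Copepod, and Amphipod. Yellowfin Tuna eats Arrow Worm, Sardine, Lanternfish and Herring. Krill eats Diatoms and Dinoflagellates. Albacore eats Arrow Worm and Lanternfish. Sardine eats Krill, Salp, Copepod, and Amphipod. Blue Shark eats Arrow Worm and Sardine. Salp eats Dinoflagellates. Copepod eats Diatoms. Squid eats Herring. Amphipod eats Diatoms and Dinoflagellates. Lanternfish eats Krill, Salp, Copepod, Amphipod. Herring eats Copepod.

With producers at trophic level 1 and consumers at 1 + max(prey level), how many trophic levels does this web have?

Producers (level 1): Diatoms, Dinoflagellates.
Diatoms → Copepod → Herring → Squid gives Squid level 4.
No species has a prey at level 4, so no species reaches level 5.

4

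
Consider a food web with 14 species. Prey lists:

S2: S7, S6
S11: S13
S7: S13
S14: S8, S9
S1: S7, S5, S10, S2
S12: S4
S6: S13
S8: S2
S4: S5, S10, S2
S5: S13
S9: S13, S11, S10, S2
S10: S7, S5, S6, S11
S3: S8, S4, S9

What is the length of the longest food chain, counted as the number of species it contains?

One longest chain: S13 → S7 → S10 → S9 → S14.
It has 5 species and 4 links.

5 species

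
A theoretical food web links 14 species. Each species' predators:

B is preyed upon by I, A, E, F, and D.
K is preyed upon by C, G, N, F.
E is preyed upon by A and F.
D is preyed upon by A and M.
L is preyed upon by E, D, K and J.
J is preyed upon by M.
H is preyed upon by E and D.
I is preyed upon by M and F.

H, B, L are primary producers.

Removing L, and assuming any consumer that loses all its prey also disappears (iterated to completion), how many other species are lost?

Remove L.
Round 1: K (all prey gone), J (all prey gone) → extinct.
Round 2: C (all prey gone), N (all prey gone), G (all prey gone) → extinct.
No further losses. Total secondary extinctions: 5.

5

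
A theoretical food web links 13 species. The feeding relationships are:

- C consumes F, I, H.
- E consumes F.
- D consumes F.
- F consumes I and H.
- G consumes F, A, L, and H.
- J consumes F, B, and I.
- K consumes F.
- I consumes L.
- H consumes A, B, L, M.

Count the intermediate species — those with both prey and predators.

Intermediate species (has both prey and predators): I, H, F.
Count: 3.

3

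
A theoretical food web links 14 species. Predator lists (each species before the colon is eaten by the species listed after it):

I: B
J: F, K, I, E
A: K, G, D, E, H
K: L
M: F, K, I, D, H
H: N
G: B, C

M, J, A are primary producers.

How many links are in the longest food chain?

2 links

One longest chain: M → I → B.
It has 3 species and 2 links.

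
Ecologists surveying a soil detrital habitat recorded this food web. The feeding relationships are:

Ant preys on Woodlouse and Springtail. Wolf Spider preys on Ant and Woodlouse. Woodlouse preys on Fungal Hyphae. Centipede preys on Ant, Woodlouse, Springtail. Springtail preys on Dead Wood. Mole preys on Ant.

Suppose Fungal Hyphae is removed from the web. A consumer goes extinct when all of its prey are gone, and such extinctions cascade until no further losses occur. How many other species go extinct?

Remove Fungal Hyphae.
Round 1: Woodlouse (all prey gone) → extinct.
No further losses. Total secondary extinctions: 1.

1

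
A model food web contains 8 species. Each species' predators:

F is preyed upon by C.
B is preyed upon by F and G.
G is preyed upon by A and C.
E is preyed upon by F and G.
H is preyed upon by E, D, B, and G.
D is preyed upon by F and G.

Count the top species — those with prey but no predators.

2

Top species (has prey, but nothing eats it): C, A.
Count: 2.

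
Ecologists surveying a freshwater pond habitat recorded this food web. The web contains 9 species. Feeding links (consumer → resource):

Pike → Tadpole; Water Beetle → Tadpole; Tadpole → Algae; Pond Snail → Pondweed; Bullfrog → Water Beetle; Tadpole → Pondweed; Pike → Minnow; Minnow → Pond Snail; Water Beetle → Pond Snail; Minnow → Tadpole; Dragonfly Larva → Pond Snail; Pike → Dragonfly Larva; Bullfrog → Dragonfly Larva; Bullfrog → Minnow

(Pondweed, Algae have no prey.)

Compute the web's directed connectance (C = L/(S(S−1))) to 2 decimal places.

The web has S = 9 species and L = 14 feeding links.
C = L / (S(S−1)) = 14 / 72 = 0.1944 ≈ 0.19.

C = 0.19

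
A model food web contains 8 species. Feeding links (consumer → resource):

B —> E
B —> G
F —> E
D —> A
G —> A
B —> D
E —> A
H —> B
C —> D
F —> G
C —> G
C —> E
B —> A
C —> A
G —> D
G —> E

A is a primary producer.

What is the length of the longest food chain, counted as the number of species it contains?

One longest chain: A → D → G → B → H.
It has 5 species and 4 links.

5 species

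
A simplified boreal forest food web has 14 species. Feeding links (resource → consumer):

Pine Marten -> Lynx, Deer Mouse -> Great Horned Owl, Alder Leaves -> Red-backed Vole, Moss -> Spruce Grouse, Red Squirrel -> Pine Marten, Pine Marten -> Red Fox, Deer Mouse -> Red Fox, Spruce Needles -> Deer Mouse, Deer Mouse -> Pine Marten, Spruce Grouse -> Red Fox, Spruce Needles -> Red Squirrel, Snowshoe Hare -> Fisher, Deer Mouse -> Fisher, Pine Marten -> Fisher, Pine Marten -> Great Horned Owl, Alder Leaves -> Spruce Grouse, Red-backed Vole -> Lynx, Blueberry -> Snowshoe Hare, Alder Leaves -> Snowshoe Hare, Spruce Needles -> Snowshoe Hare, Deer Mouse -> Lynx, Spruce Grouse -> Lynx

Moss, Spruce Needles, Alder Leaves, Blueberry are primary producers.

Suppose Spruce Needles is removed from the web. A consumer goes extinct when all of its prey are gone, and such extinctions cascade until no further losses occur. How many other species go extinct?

4

Remove Spruce Needles.
Round 1: Deer Mouse (all prey gone), Red Squirrel (all prey gone) → extinct.
Round 2: Pine Marten (all prey gone) → extinct.
Round 3: Great Horned Owl (all prey gone) → extinct.
No further losses. Total secondary extinctions: 4.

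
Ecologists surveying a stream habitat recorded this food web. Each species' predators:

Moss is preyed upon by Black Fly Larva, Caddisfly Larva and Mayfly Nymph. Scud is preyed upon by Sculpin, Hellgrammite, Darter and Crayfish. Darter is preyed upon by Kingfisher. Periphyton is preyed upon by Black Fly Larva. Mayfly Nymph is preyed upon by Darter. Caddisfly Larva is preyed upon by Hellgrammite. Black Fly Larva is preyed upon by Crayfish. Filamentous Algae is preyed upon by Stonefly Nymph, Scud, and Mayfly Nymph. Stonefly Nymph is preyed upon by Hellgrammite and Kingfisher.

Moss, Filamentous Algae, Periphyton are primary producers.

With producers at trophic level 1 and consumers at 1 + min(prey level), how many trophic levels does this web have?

3

Producers (level 1): Moss, Filamentous Algae, Periphyton.
Following each consumer down to its lowest-level prey: Filamentous Algae → Scud → Sculpin (levels 1 through 3).
All prey of Sculpin (Scud 2) are at level 2 or above, so Sculpin is at level 1 + 2 = 3.
Every consumer has at least one prey at level 2 or below, so none exceeds level 3.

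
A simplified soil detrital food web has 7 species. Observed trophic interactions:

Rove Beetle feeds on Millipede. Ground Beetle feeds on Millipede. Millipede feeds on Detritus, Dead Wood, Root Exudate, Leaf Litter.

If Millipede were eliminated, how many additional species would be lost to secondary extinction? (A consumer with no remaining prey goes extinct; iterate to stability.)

Remove Millipede.
Round 1: Ground Beetle (all prey gone), Rove Beetle (all prey gone) → extinct.
No further losses. Total secondary extinctions: 2.

2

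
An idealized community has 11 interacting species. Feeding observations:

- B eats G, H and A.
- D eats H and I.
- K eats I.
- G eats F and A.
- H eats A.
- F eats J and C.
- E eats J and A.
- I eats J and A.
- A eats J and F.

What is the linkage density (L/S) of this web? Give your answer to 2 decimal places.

L/S = 1.55

There are L = 17 links among S = 11 species.
L/S = 17/11 = 1.5455 ≈ 1.55.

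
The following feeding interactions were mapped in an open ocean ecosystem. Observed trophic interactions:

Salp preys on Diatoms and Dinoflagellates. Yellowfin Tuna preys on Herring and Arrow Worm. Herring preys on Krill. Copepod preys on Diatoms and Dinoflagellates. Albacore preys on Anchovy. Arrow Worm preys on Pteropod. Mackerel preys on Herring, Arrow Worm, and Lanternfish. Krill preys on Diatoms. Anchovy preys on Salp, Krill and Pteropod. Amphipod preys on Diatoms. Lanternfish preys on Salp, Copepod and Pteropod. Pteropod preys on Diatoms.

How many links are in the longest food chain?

One longest chain: Dinoflagellates → Copepod → Lanternfish → Mackerel.
It has 4 species and 3 links.

3 links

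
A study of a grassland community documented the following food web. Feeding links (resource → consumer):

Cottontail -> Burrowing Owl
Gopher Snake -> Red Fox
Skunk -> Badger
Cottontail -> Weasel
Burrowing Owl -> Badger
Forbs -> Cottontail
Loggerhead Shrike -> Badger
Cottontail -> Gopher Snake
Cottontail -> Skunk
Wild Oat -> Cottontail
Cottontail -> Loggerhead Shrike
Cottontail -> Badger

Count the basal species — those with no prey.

2

Basal species (no prey listed): Wild Oat, Forbs.
Count: 2.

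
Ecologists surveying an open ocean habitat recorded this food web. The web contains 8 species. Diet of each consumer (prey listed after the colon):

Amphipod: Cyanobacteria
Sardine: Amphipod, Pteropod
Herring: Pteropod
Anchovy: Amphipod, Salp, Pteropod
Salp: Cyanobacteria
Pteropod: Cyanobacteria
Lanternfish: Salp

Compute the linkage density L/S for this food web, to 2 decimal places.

L/S = 1.25

There are L = 10 links among S = 8 species.
L/S = 10/8 = 1.2500 ≈ 1.25.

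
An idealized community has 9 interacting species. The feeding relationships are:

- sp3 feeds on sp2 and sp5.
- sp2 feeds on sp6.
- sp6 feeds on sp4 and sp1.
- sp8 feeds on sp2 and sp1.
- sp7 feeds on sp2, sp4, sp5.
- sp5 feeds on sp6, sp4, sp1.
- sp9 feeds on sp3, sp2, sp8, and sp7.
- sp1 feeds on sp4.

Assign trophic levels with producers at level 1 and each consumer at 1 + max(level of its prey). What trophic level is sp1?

Trophic level 2

sp4 is a producer → level 1.
sp1 eats sp4 → level 2.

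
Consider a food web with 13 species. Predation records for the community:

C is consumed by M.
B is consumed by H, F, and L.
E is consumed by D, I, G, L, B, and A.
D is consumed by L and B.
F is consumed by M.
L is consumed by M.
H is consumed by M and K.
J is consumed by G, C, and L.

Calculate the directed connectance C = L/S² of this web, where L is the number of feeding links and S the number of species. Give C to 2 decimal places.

The web has S = 13 species and L = 19 feeding links.
C = L / S² = 19 / 169 = 0.1124 ≈ 0.11.

C = 0.11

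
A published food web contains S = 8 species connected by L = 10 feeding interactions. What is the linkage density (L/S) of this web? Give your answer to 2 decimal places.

There are L = 10 links among S = 8 species.
L/S = 10/8 = 1.2500 ≈ 1.25.

L/S = 1.25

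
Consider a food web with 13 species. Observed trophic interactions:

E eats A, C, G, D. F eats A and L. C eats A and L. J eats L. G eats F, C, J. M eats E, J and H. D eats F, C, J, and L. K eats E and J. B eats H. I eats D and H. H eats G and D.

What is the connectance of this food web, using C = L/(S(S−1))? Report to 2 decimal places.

The web has S = 13 species and L = 26 feeding links.
C = L / (S(S−1)) = 26 / 156 = 0.1667 ≈ 0.17.

C = 0.17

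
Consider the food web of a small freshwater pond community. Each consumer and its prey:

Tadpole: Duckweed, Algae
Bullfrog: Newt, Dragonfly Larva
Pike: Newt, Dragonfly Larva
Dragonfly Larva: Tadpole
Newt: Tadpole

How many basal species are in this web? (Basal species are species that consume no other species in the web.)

Basal species (no prey listed): Duckweed, Algae.
Count: 2.

2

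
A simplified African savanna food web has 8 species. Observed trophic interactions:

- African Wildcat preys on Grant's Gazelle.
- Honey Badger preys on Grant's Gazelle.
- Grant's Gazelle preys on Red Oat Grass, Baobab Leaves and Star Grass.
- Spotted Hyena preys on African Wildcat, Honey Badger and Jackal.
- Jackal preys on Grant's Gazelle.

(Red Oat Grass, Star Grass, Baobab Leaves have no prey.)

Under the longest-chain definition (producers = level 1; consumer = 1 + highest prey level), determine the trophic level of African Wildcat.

Red Oat Grass is a producer → level 1.
Grant's Gazelle eats Red Oat Grass (level 1); other prey at levels: Star Grass 1, Baobab Leaves 1 → level 2.
African Wildcat eats Grant's Gazelle → level 3.

Trophic level 3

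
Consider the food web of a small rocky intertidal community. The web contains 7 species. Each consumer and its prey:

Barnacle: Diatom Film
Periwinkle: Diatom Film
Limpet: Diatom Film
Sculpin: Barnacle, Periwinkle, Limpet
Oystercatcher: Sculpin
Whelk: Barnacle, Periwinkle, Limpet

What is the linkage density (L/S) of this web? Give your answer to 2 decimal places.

There are L = 10 links among S = 7 species.
L/S = 10/7 = 1.4286 ≈ 1.43.

L/S = 1.43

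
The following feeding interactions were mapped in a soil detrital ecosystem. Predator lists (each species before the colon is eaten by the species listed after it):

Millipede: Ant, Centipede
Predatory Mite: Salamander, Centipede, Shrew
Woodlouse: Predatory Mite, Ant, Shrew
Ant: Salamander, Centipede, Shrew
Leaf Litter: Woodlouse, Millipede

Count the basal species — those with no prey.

Basal species (no prey listed): Leaf Litter.
Count: 1.

1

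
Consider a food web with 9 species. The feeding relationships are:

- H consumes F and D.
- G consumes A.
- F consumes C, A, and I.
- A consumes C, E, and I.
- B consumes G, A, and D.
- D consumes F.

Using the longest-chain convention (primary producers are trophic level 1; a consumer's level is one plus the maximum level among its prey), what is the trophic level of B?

Trophic level 5

E is a producer → level 1.
A eats E (level 1); other prey at levels: C 1, I 1 → level 2.
F eats A (level 2); other prey at levels: C 1, I 1 → level 3.
D eats F → level 4.
B eats D (level 4); other prey at levels: A 2, G 3 → level 5.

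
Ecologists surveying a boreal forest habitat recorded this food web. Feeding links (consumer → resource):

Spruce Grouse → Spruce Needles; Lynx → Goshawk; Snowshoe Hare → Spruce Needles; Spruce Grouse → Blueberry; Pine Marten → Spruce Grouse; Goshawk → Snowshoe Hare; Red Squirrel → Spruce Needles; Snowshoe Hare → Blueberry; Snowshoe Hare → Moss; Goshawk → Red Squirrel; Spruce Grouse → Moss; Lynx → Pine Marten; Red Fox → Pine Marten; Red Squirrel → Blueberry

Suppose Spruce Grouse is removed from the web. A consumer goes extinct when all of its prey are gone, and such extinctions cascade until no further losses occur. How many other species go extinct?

Remove Spruce Grouse.
Round 1: Pine Marten (all prey gone) → extinct.
Round 2: Red Fox (all prey gone) → extinct.
No further losses. Total secondary extinctions: 2.

2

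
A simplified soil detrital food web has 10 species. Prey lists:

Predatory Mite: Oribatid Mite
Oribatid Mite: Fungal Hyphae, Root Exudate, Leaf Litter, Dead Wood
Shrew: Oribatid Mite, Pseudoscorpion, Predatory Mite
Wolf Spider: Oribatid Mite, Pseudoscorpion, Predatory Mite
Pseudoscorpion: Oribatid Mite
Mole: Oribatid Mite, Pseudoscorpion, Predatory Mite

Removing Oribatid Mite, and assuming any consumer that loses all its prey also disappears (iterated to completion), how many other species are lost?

Remove Oribatid Mite.
Round 1: Pseudoscorpion (all prey gone), Predatory Mite (all prey gone) → extinct.
Round 2: Mole (all prey gone), Shrew (all prey gone), Wolf Spider (all prey gone) → extinct.
No further losses. Total secondary extinctions: 5.

5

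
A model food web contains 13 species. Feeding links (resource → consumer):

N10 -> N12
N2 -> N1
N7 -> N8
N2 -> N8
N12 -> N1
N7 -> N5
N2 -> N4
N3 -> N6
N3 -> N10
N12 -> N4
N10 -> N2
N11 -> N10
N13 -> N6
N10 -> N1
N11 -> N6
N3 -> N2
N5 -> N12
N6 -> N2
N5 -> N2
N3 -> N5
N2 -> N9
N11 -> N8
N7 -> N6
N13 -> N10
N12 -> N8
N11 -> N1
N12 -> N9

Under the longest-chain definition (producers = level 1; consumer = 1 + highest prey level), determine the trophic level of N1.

N3 is a producer → level 1.
N5 eats N3 (level 1); other prey at levels: N7 1 → level 2.
N12 eats N5 (level 2); other prey at levels: N10 2 → level 3.
N1 eats N12 (level 3); other prey at levels: N11 1, N10 2, N2 3 → level 4.

Trophic level 4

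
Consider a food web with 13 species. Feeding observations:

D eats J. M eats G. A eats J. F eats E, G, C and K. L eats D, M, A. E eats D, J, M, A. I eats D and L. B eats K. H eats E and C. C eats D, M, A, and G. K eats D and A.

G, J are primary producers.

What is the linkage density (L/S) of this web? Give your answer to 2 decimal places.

There are L = 25 links among S = 13 species.
L/S = 25/13 = 1.9231 ≈ 1.92.

L/S = 1.92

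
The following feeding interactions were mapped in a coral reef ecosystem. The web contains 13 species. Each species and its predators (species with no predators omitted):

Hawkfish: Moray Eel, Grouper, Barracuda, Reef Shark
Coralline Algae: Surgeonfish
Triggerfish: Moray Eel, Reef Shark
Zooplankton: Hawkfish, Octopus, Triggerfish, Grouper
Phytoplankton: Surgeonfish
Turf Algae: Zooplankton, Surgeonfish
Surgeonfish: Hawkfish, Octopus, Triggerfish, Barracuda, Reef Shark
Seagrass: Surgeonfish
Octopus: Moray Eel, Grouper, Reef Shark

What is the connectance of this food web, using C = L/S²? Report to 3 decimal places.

The web has S = 13 species and L = 23 feeding links.
C = L / S² = 23 / 169 = 0.1361 ≈ 0.136.

C = 0.136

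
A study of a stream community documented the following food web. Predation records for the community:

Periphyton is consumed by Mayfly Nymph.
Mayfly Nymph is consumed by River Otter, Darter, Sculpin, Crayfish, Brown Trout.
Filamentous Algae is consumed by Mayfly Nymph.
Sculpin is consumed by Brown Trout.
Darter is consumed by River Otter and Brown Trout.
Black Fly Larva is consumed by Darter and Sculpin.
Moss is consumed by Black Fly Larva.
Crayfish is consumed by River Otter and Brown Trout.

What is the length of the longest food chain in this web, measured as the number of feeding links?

3 links

One longest chain: Periphyton → Mayfly Nymph → Crayfish → Brown Trout.
It has 4 species and 3 links.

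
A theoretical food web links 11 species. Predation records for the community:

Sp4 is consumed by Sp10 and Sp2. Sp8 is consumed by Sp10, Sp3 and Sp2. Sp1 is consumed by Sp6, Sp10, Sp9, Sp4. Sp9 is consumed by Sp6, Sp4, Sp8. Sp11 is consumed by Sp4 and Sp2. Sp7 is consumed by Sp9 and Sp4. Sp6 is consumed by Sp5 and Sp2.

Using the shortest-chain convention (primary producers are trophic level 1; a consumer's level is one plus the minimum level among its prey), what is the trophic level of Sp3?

Trophic level 4

Sp1 is a producer → level 1.
Sp9 eats Sp1 → level 2.
Sp8 eats Sp9 → level 3.
Sp3 eats Sp8 → level 4.
No prey of Sp3 is below level 3, so 4 is the minimum.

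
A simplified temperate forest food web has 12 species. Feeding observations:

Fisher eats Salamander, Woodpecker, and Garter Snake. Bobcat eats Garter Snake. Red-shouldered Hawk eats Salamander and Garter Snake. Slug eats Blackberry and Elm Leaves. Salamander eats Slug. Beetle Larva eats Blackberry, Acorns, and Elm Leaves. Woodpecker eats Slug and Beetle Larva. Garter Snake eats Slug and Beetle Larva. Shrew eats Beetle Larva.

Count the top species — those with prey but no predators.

4

Top species (has prey, but nothing eats it): Shrew, Fisher, Red-shouldered Hawk, Bobcat.
Count: 4.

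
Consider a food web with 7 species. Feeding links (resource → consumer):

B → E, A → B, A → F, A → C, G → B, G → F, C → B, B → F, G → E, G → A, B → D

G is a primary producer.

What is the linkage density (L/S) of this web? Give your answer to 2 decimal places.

There are L = 11 links among S = 7 species.
L/S = 11/7 = 1.5714 ≈ 1.57.

L/S = 1.57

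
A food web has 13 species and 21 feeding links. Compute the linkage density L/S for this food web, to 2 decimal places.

There are L = 21 links among S = 13 species.
L/S = 21/13 = 1.6154 ≈ 1.62.

L/S = 1.62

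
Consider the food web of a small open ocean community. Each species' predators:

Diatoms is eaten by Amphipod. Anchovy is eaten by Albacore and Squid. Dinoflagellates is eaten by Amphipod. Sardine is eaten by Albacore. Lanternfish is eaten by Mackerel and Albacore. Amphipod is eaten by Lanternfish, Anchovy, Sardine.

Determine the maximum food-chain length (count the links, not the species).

One longest chain: Diatoms → Amphipod → Lanternfish → Albacore.
It has 4 species and 3 links.

3 links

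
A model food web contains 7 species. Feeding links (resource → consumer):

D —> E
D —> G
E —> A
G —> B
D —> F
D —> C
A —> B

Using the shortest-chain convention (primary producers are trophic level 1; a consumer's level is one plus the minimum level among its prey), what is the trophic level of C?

Trophic level 2

D is a producer → level 1.
C eats D → level 2.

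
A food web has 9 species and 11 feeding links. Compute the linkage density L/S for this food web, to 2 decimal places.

L/S = 1.22

There are L = 11 links among S = 9 species.
L/S = 11/9 = 1.2222 ≈ 1.22.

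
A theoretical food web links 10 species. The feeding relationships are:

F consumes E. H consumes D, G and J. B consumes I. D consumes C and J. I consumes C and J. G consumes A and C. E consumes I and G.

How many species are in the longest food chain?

One longest chain: J → I → E → F.
It has 4 species and 3 links.

4 species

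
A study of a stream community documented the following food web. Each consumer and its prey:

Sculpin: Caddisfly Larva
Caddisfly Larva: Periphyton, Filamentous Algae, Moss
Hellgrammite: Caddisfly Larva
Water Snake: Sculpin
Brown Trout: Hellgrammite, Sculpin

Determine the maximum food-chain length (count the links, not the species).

3 links

One longest chain: Periphyton → Caddisfly Larva → Hellgrammite → Brown Trout.
It has 4 species and 3 links.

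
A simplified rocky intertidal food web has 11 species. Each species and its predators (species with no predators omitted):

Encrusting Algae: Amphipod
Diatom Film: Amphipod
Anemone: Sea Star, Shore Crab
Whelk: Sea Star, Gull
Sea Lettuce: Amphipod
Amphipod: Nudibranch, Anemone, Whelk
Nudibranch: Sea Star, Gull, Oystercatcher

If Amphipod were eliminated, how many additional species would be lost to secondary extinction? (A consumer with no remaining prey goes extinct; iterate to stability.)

7

Remove Amphipod.
Round 1: Nudibranch (all prey gone), Anemone (all prey gone), Whelk (all prey gone) → extinct.
Round 2: Sea Star (all prey gone), Gull (all prey gone), Shore Crab (all prey gone), Oystercatcher (all prey gone) → extinct.
No further losses. Total secondary extinctions: 7.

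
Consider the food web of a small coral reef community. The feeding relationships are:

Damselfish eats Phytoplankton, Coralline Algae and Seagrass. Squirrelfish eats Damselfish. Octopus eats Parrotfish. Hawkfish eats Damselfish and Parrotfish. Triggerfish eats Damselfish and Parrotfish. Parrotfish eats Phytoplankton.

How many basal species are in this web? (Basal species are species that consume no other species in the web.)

3

Basal species (no prey listed): Phytoplankton, Coralline Algae, Seagrass.
Count: 3.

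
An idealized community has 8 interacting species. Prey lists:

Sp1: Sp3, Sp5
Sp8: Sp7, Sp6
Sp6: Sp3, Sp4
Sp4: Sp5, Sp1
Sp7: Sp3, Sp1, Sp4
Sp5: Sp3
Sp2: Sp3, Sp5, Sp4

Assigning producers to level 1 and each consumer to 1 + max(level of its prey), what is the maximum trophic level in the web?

Producers (level 1): Sp3.
Sp3 → Sp5 → Sp1 → Sp4 → Sp7 → Sp8 gives Sp8 level 6.
No species has a prey at level 6, so no species reaches level 7.

6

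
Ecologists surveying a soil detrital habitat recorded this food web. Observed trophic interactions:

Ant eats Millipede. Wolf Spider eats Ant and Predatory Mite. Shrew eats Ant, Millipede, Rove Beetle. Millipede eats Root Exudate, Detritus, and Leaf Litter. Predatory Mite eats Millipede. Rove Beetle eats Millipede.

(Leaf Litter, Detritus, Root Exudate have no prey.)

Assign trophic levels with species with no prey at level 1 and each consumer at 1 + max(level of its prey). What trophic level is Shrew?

Leaf Litter has no prey (basal) → level 1.
Millipede eats Leaf Litter (level 1); other prey at levels: Detritus 1, Root Exudate 1 → level 2.
Rove Beetle eats Millipede → level 3.
Shrew eats Rove Beetle (level 3); other prey at levels: Millipede 2, Ant 3 → level 4.

Trophic level 4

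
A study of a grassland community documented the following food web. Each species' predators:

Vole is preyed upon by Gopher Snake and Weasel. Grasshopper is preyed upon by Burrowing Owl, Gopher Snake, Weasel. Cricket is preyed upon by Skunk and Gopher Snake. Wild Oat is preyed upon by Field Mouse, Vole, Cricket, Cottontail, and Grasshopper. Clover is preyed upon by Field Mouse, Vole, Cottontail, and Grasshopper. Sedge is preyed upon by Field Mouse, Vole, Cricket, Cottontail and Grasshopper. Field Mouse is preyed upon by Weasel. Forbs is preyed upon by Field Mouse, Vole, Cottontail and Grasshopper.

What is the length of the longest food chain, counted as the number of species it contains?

3 species

One longest chain: Forbs → Grasshopper → Gopher Snake.
It has 3 species and 2 links.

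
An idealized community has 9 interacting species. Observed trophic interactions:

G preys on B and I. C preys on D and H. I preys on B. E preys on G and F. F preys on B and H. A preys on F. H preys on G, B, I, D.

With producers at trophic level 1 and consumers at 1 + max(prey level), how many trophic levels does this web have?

6

Producers (level 1): D, B.
B → I → G → H → F → A gives A level 6.
No species has a prey at level 6, so no species reaches level 7.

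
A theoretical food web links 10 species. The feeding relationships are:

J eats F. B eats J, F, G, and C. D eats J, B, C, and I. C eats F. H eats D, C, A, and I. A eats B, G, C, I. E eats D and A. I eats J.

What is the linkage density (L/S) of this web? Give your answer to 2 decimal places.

L/S = 2.10

There are L = 21 links among S = 10 species.
L/S = 21/10 = 2.1000 ≈ 2.10.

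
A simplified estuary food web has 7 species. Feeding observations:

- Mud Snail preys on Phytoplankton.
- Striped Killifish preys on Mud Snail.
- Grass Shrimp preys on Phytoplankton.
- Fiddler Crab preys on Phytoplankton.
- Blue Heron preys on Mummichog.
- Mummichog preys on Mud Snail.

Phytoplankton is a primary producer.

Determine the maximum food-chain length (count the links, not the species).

One longest chain: Phytoplankton → Mud Snail → Mummichog → Blue Heron.
It has 4 species and 3 links.

3 links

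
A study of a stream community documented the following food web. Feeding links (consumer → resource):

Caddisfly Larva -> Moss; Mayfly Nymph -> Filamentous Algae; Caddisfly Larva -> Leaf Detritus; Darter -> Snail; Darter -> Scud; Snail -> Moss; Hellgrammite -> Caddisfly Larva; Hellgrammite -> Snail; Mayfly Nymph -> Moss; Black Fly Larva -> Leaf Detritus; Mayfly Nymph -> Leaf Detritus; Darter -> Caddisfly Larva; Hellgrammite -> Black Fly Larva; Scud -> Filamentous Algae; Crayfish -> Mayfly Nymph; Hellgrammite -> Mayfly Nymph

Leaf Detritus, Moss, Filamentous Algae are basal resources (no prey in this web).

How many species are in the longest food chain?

3 species

One longest chain: Filamentous Algae → Scud → Darter.
It has 3 species and 2 links.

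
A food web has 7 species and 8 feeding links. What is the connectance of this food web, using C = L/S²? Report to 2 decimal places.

The web has S = 7 species and L = 8 feeding links.
C = L / S² = 8 / 49 = 0.1633 ≈ 0.16.

C = 0.16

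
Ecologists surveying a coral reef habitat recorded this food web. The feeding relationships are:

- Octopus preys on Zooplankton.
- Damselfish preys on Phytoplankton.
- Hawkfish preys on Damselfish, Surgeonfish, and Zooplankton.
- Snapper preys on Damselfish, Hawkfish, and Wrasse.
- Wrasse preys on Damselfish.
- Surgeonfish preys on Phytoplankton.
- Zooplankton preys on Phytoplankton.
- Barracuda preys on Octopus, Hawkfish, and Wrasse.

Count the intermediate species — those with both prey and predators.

Intermediate species (has both prey and predators): Surgeonfish, Damselfish, Zooplankton, Hawkfish, Wrasse, Octopus.
Count: 6.

6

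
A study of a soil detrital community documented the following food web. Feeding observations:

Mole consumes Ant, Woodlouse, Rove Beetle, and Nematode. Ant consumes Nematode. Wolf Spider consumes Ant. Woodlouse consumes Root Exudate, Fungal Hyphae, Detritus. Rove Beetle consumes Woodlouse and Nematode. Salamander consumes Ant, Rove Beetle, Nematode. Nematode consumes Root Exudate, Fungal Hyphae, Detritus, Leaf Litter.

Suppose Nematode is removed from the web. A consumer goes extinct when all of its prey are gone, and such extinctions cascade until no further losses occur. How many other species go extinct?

Remove Nematode.
Round 1: Ant (all prey gone) → extinct.
Round 2: Wolf Spider (all prey gone) → extinct.
No further losses. Total secondary extinctions: 2.

2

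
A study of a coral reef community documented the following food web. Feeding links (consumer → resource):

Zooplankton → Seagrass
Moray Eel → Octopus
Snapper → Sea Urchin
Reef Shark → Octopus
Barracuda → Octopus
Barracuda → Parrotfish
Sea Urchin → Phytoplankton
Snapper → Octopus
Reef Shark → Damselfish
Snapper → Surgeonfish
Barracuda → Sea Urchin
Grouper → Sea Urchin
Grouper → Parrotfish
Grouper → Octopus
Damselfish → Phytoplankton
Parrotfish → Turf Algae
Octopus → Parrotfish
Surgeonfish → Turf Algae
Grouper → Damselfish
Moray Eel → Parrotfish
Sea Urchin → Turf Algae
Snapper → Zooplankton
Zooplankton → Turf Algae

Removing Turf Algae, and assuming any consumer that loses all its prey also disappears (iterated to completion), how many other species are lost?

Remove Turf Algae.
Round 1: Parrotfish (all prey gone), Surgeonfish (all prey gone) → extinct.
Round 2: Octopus (all prey gone) → extinct.
Round 3: Moray Eel (all prey gone) → extinct.
No further losses. Total secondary extinctions: 4.

4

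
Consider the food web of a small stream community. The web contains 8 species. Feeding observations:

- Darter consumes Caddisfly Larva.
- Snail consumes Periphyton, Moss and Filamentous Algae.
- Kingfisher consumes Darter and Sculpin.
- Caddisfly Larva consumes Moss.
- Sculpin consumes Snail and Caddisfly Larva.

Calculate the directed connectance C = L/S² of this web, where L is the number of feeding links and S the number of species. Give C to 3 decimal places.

The web has S = 8 species and L = 9 feeding links.
C = L / S² = 9 / 64 = 0.1406 ≈ 0.141.

C = 0.141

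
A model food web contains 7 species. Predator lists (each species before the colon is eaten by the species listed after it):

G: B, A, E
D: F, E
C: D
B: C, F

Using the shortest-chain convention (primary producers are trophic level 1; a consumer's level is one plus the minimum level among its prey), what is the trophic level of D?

Trophic level 4

G is a producer → level 1.
B eats G → level 2.
C eats B → level 3.
D eats C → level 4.
No prey of D is below level 3, so 4 is the minimum.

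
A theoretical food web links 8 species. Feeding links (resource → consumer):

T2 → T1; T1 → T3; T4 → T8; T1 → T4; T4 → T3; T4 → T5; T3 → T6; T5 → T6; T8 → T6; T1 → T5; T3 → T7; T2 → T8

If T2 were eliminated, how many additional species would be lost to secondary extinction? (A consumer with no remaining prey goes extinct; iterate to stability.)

7

Remove T2.
Round 1: T1 (all prey gone) → extinct.
Round 2: T4 (all prey gone) → extinct.
Round 3: T8 (all prey gone), T5 (all prey gone), T3 (all prey gone) → extinct.
Round 4: T7 (all prey gone), T6 (all prey gone) → extinct.
No further losses. Total secondary extinctions: 7.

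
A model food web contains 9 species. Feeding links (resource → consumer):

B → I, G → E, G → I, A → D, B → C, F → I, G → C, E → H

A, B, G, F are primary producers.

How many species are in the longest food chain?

3 species

One longest chain: G → E → H.
It has 3 species and 2 links.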